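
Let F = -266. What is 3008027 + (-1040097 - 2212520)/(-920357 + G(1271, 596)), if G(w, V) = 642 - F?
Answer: 2765730669740/919449 ≈ 3.0080e+6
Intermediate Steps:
G(w, V) = 908 (G(w, V) = 642 - 1*(-266) = 642 + 266 = 908)
3008027 + (-1040097 - 2212520)/(-920357 + G(1271, 596)) = 3008027 + (-1040097 - 2212520)/(-920357 + 908) = 3008027 - 3252617/(-919449) = 3008027 - 3252617*(-1/919449) = 3008027 + 3252617/919449 = 2765730669740/919449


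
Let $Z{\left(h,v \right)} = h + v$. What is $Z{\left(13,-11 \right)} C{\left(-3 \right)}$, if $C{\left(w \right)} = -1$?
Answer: $-2$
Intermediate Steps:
$Z{\left(13,-11 \right)} C{\left(-3 \right)} = \left(13 - 11\right) \left(-1\right) = 2 \left(-1\right) = -2$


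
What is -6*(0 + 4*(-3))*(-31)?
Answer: -2232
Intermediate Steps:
-6*(0 + 4*(-3))*(-31) = -6*(0 - 12)*(-31) = -6*(-12)*(-31) = 72*(-31) = -2232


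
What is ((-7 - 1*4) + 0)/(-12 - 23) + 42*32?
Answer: 47051/35 ≈ 1344.3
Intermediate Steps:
((-7 - 1*4) + 0)/(-12 - 23) + 42*32 = ((-7 - 4) + 0)/(-35) + 1344 = (-11 + 0)*(-1/35) + 1344 = -11*(-1/35) + 1344 = 11/35 + 1344 = 47051/35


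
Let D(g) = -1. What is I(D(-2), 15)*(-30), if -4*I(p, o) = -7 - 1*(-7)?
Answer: 0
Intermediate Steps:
I(p, o) = 0 (I(p, o) = -(-7 - 1*(-7))/4 = -(-7 + 7)/4 = -¼*0 = 0)
I(D(-2), 15)*(-30) = 0*(-30) = 0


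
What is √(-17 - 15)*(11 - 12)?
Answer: -4*I*√2 ≈ -5.6569*I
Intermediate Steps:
√(-17 - 15)*(11 - 12) = √(-32)*(-1) = (4*I*√2)*(-1) = -4*I*√2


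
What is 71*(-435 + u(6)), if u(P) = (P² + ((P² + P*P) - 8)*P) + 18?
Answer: 213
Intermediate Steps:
u(P) = 18 + P² + P*(-8 + 2*P²) (u(P) = (P² + ((P² + P²) - 8)*P) + 18 = (P² + (2*P² - 8)*P) + 18 = (P² + (-8 + 2*P²)*P) + 18 = (P² + P*(-8 + 2*P²)) + 18 = 18 + P² + P*(-8 + 2*P²))
71*(-435 + u(6)) = 71*(-435 + (18 + 6² - 8*6 + 2*6³)) = 71*(-435 + (18 + 36 - 48 + 2*216)) = 71*(-435 + (18 + 36 - 48 + 432)) = 71*(-435 + 438) = 71*3 = 213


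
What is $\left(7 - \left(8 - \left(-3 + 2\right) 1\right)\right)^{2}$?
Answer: $4$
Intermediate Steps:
$\left(7 - \left(8 - \left(-3 + 2\right) 1\right)\right)^{2} = \left(7 - 9\right)^{2} = \left(-2\right)^{2} = 4$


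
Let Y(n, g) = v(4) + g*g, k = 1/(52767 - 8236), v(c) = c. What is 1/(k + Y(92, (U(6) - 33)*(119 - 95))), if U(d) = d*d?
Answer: 44531/231026829 ≈ 0.00019275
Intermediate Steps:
U(d) = d²
k = 1/44531 ≈ 2.2456e-5
Y(n, g) = 4 + g² (Y(n, g) = 4 + g*g = 4 + g²)
1/(k + Y(92, (U(6) - 33)*(119 - 95))) = 1/(1/44531 + (4 + ((6² - 33)*(119 - 95))²)) = 1/(1/44531 + (4 + ((36 - 33)*24)²)) = 1/(1/44531 + (4 + (3*24)²)) = 1/(1/44531 + (4 + 72²)) = 1/(1/44531 + (4 + 5184)) = 1/(1/44531 + 5188) = 1/(231026829/44531) = 44531/231026829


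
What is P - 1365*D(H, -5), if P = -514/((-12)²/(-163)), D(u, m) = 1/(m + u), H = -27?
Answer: 179849/288 ≈ 624.48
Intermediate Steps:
P = 41891/72 (P = -514/(144*(-1/163)) = -514/(-144/163) = -514*(-163/144) = 41891/72 ≈ 581.82)
P - 1365*D(H, -5) = 41891/72 - 1365/(-5 - 27) = 41891/72 - 1365/(-32) = 41891/72 - 1365*(-1/32) = 41891/72 + 1365/32 = 179849/288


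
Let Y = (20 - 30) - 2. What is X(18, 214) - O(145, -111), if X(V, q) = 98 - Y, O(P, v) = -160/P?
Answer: 3222/29 ≈ 111.10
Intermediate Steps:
Y = -12 (Y = -10 - 2 = -12)
X(V, q) = 110 (X(V, q) = 98 - 1*(-12) = 98 + 12 = 110)
X(18, 214) - O(145, -111) = 110 - (-160)/145 = 110 - 1*(-32/29) = 110 + 32/29 = 3222/29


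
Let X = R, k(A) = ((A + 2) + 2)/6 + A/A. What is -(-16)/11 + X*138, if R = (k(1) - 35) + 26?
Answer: -10863/11 ≈ -987.54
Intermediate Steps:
k(A) = 5/3 + A/6 (k(A) = ((2 + A) + 2)*(1/6) + 1 = (4 + A)*(1/6) + 1 = (2/3 + A/6) + 1 = 5/3 + A/6)
R = -43/6 (R = ((5/3 + (1/6)*1) - 35) + 26 = ((5/3 + 1/6) - 35) + 26 = (11/6 - 35) + 26 = -199/6 + 26 = -43/6 ≈ -7.1667)
X = -43/6 ≈ -7.1667
-(-16)/11 + X*138 = -(-16)/11 - 43/6*138 = -(-16)/11 - 989 = -2*(-8/11) - 989 = 16/11 - 989 = -10863/11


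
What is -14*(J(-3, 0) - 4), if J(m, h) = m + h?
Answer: 98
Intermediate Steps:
J(m, h) = h + m
-14*(J(-3, 0) - 4) = -14*((0 - 3) - 4) = -14*(-3 - 4) = -14*(-7) = 98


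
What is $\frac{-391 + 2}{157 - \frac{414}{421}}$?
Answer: $- \frac{163769}{65683} \approx -2.4933$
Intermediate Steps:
$\frac{-391 + 2}{157 - \frac{414}{421}} = - \frac{389}{157 - \frac{414}{421}} = - \frac{389}{\frac{65683}{421}} = \left(-389\right) \frac{421}{65683} = - \frac{163769}{65683}$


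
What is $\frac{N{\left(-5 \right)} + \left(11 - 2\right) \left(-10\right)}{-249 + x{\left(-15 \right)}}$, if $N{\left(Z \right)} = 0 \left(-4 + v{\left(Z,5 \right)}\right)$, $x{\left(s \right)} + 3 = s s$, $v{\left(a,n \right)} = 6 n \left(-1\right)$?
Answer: $\frac{10}{3} \approx 3.3333$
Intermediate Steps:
$v{\left(a,n \right)} = - 6 n$
$x{\left(s \right)} = -3 + s^{2}$ ($x{\left(s \right)} = -3 + s s = -3 + s^{2}$)
$N{\left(Z \right)} = 0$ ($N{\left(Z \right)} = 0 \left(-4 - 30\right) = 0 \left(-34\right) = 0$)
$\frac{N{\left(-5 \right)} + \left(11 - 2\right) \left(-10\right)}{-249 + x{\left(-15 \right)}} = \frac{0 + \left(11 - 2\right) \left(-10\right)}{-249 - \left(3 - \left(-15\right)^{2}\right)} = \frac{0 + 9 \left(-10\right)}{-249 + \left(-3 + 225\right)} = \frac{0 - 90}{-249 + 222} = - \frac{90}{-27} = \left(-90\right) \left(- \frac{1}{27}\right) = \frac{10}{3}$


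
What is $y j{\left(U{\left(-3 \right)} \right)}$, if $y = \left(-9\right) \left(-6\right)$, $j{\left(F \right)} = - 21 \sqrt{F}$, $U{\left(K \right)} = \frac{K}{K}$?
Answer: $-1134$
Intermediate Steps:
$U{\left(K \right)} = 1$
$y = 54$
$y j{\left(U{\left(-3 \right)} \right)} = 54 \left(- 21 \sqrt{1}\right) = 54 \left(\left(-21\right) 1\right) = 54 \left(-21\right) = -1134$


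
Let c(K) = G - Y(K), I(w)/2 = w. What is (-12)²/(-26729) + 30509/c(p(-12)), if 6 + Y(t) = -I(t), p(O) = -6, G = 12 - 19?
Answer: -815476933/347477 ≈ -2346.9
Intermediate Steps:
I(w) = 2*w
G = -7
Y(t) = -6 - 2*t
c(K) = -1 + 2*K (c(K) = -7 - (-6 - 2*K) = -7 + (6 + 2*K) = -1 + 2*K)
(-12)²/(-26729) + 30509/c(p(-12)) = (-12)²/(-26729) + 30509/(-1 + 2*(-6)) = 144*(-1/26729) + 30509/(-1 - 12) = -144/26729 + 30509/(-13) = -144/26729 + 30509*(-1/13) = -144/26729 - 30509/13 = -815476933/347477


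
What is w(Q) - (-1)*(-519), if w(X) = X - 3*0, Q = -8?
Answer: -527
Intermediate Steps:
w(X) = X (w(X) = X + 0 = X)
w(Q) - (-1)*(-519) = -8 - (-1)*(-519) = -8 - 1*519 = -8 - 519 = -527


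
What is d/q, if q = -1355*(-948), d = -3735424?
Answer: -933856/321135 ≈ -2.9080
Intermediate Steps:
q = 1284540
d/q = -3735424/1284540 = -3735424*1/1284540 = -933856/321135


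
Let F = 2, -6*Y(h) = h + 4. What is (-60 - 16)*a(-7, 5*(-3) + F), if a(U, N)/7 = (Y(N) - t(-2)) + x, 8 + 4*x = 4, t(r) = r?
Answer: -1330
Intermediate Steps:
Y(h) = -2/3 - h/6 (Y(h) = -(h + 4)/6 = -(4 + h)/6 = -2/3 - h/6)
x = -1 (x = -2 + (1/4)*4 = -2 + 1 = -1)
a(U, N) = 7/3 - 7*N/6 (a(U, N) = 7*(((-2/3 - N/6) - 1*(-2)) - 1) = 7*(((-2/3 - N/6) + 2) - 1) = 7*((4/3 - N/6) - 1) = 7*(1/3 - N/6) = 7/3 - 7*N/6)
(-60 - 16)*a(-7, 5*(-3) + F) = (-60 - 16)*(7/3 - 7*(5*(-3) + 2)/6) = -76*(7/3 - 7*(-15 + 2)/6) = -76*(7/3 - 7/6*(-13)) = -76*(7/3 + 91/6) = -76*35/2 = -1330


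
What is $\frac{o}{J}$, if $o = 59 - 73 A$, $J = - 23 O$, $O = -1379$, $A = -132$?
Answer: $\frac{1385}{4531} \approx 0.30567$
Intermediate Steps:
$J = 31717$ ($J = \left(-23\right) \left(-1379\right) = 31717$)
$o = 9695$ ($o = 59 - -9636 = 59 + 9636 = 9695$)
$\frac{o}{J} = \frac{9695}{31717} = 9695 \cdot \frac{1}{31717} = \frac{1385}{4531}$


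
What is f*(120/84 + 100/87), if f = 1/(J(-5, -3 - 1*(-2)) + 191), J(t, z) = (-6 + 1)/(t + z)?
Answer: 3140/233653 ≈ 0.013439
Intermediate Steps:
J(t, z) = -5/(t + z)
f = 6/1151 (f = 1/(-5/(-5 + (-3 - 1*(-2))) + 191) = 1/(-5/(-5 + (-3 + 2)) + 191) = 1/(-5/(-5 - 1) + 191) = 1/(-5/(-6) + 191) = 1/(-5*(-⅙) + 191) = 1/(⅚ + 191) = 1/(1151/6) = 6/1151 ≈ 0.0052129)
f*(120/84 + 100/87) = 6*(120/84 + 100/87)/1151 = 6*(120*(1/84) + 100*(1/87))/1151 = 6*(10/7 + 100/87)/1151 = (6/1151)*(1570/609) = 3140/233653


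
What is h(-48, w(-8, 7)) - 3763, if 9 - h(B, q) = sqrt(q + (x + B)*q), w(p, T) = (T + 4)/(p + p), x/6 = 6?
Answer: -15027/4 ≈ -3756.8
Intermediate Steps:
x = 36 (x = 6*6 = 36)
w(p, T) = (4 + T)/(2*p) (w(p, T) = (4 + T)/((2*p)) = (4 + T)*(1/(2*p)) = (4 + T)/(2*p))
h(B, q) = 9 - sqrt(q + q*(36 + B)) (h(B, q) = 9 - sqrt(q + (36 + B)*q) = 9 - sqrt(q + q*(36 + B)))
h(-48, w(-8, 7)) - 3763 = (9 - sqrt(((1/2)*(4 + 7)/(-8))*(37 - 48))) - 3763 = (9 - sqrt(((1/2)*(-1/8)*11)*(-11))) - 3763 = (9 - sqrt(-11/16*(-11))) - 3763 = (9 - sqrt(121/16)) - 3763 = (9 - 1*11/4) - 3763 = (9 - 11/4) - 3763 = 25/4 - 3763 = -15027/4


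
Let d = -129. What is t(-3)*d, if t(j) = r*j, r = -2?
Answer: -774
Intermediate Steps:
t(j) = -2*j
t(-3)*d = -2*(-3)*(-129) = 6*(-129) = -774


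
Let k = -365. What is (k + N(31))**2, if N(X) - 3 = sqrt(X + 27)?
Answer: (362 - sqrt(58))**2 ≈ 1.2559e+5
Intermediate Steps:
N(X) = 3 + sqrt(27 + X) (N(X) = 3 + sqrt(X + 27) = 3 + sqrt(27 + X))
(k + N(31))**2 = (-365 + (3 + sqrt(27 + 31)))**2 = (-365 + (3 + sqrt(58)))**2 = (-362 + sqrt(58))**2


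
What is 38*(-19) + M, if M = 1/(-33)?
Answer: -23827/33 ≈ -722.03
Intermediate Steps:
M = -1/33 ≈ -0.030303
38*(-19) + M = 38*(-19) - 1/33 = -722 - 1/33 = -23827/33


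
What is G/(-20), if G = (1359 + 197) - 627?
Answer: -929/20 ≈ -46.450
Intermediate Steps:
G = 929 (G = 1556 - 627 = 929)
G/(-20) = 929/(-20) = 929*(-1/20) = -929/20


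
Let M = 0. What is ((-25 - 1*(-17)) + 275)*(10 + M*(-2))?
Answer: 2670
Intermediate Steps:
((-25 - 1*(-17)) + 275)*(10 + M*(-2)) = ((-25 - 1*(-17)) + 275)*(10 + 0*(-2)) = ((-25 + 17) + 275)*(10 + 0) = (-8 + 275)*10 = 267*10 = 2670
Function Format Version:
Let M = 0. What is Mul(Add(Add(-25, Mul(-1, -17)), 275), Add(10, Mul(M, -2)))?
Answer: 2670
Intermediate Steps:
Mul(Add(Add(-25, Mul(-1, -17)), 275), Add(10, Mul(M, -2))) = Mul(Add(Add(-25, Mul(-1, -17)), 275), Add(10, Mul(0, -2))) = Mul(Add(Add(-25, 17), 275), Add(10, 0)) = Mul(Add(-8, 275), 10) = Mul(267, 10) = 2670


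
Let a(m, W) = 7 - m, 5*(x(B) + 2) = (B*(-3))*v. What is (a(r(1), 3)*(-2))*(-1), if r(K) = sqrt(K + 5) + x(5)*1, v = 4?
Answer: 42 - 2*sqrt(6) ≈ 37.101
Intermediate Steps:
x(B) = -2 - 12*B/5 (x(B) = -2 + ((B*(-3))*4)/5 = -2 + (-3*B*4)/5 = -2 + (-12*B)/5 = -2 - 12*B/5)
r(K) = -14 + sqrt(5 + K) (r(K) = sqrt(K + 5) + (-2 - 12/5*5)*1 = sqrt(5 + K) + (-2 - 12)*1 = sqrt(5 + K) - 14*1 = sqrt(5 + K) - 14 = -14 + sqrt(5 + K))
(a(r(1), 3)*(-2))*(-1) = ((7 - (-14 + sqrt(5 + 1)))*(-2))*(-1) = ((7 - (-14 + sqrt(6)))*(-2))*(-1) = ((7 + (14 - sqrt(6)))*(-2))*(-1) = ((21 - sqrt(6))*(-2))*(-1) = (-42 + 2*sqrt(6))*(-1) = 42 - 2*sqrt(6)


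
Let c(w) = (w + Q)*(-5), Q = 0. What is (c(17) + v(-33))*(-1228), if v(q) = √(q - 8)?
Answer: 104380 - 1228*I*√41 ≈ 1.0438e+5 - 7863.0*I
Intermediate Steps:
c(w) = -5*w (c(w) = (w + 0)*(-5) = w*(-5) = -5*w)
v(q) = √(-8 + q)
(c(17) + v(-33))*(-1228) = (-5*17 + √(-8 - 33))*(-1228) = (-85 + √(-41))*(-1228) = (-85 + I*√41)*(-1228) = 104380 - 1228*I*√41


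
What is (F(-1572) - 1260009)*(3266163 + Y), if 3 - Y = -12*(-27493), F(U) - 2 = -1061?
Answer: -3702810915000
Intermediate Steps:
F(U) = -1059 (F(U) = 2 - 1061 = -1059)
Y = -329913 (Y = 3 - (-12)*(-27493) = 3 - 1*329916 = 3 - 329916 = -329913)
(F(-1572) - 1260009)*(3266163 + Y) = (-1059 - 1260009)*(3266163 - 329913) = -1261068*2936250 = -3702810915000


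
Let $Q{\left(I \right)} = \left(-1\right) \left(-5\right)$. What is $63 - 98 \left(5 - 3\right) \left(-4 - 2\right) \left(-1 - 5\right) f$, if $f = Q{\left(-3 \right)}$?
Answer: $-35217$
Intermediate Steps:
$Q{\left(I \right)} = 5$
$f = 5$
$63 - 98 \left(5 - 3\right) \left(-4 - 2\right) \left(-1 - 5\right) f = 63 - 98 \left(5 - 3\right) \left(-4 - 2\right) \left(-1 - 5\right) 5 = 63 - 98 \cdot 2 \left(\left(-6\right) \left(-6\right)\right) 5 = 63 - 98 \cdot 2 \cdot 36 \cdot 5 = 63 - 98 \cdot 72 \cdot 5 = 63 - 35280 = -35217$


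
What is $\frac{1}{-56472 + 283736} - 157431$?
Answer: $- \frac{35778398783}{227264} \approx -1.5743 \cdot 10^{5}$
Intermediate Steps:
$\frac{1}{-56472 + 283736} - 157431 = \frac{1}{227264} - 157431 = - \frac{35778398783}{227264}$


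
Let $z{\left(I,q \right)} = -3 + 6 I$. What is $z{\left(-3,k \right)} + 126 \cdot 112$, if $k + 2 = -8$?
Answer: $14091$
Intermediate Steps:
$k = -10$ ($k = -2 - 8 = -10$)
$z{\left(-3,k \right)} + 126 \cdot 112 = \left(-3 + 6 \left(-3\right)\right) + 126 \cdot 112 = \left(-3 - 18\right) + 14112 = -21 + 14112 = 14091$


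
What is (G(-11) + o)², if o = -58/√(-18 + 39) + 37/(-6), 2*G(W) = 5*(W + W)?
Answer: 983191/252 + 21286*√21/63 ≈ 5449.9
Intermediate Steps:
G(W) = 5*W (G(W) = (5*(W + W))/2 = (5*(2*W))/2 = (10*W)/2 = 5*W)
o = -37/6 - 58*√21/21 (o = -58*√21/21 + 37*(-⅙) = -58*√21/21 - 37/6 = -37/6 - 58*√21/21 ≈ -18.823)
(G(-11) + o)² = (5*(-11) + (-37/6 - 58*√21/21))² = (-55 + (-37/6 - 58*√21/21))² = (-367/6 - 58*√21/21)²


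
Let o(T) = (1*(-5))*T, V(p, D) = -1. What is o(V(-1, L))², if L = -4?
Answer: 25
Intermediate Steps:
o(T) = -5*T
o(V(-1, L))² = (-5*(-1))² = 5² = 25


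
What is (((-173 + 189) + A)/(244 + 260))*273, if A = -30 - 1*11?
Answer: -325/24 ≈ -13.542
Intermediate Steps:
A = -41 (A = -30 - 11 = -41)
(((-173 + 189) + A)/(244 + 260))*273 = (((-173 + 189) - 41)/(244 + 260))*273 = ((16 - 41)/504)*273 = -25*1/504*273 = -25/504*273 = -325/24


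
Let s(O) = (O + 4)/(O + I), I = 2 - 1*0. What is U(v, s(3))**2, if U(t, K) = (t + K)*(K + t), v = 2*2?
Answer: 531441/625 ≈ 850.31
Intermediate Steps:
I = 2 (I = 2 + 0 = 2)
s(O) = (4 + O)/(2 + O) (s(O) = (O + 4)/(O + 2) = (4 + O)/(2 + O))
v = 4
U(t, K) = (K + t)**2 (U(t, K) = (K + t)*(K + t) = (K + t)**2)
U(v, s(3))**2 = (((4 + 3)/(2 + 3) + 4)**2)**2 = ((7/5 + 4)**2)**2 = ((27/5)**2)**2 = (729/25)**2 = 531441/625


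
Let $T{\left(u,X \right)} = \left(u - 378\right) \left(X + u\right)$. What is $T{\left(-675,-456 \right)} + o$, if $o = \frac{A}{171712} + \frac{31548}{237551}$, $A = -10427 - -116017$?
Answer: $\frac{24289510504202741}{20395178656} \approx 1.1909 \cdot 10^{6}$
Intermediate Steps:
$A = 105590$ ($A = -10427 + 116017 = 105590$)
$T{\left(u,X \right)} = \left(-378 + u\right) \left(X + u\right)$
$o = \frac{15250090133}{20395178656}$ ($o = \frac{105590}{171712} + \frac{31548}{237551} = 105590 \cdot \frac{1}{171712} + 31548 \cdot \frac{1}{237551} = \frac{52795}{85856} + \frac{31548}{237551} = \frac{15250090133}{20395178656} \approx 0.74773$)
$T{\left(-675,-456 \right)} + o = \left(\left(-675\right)^{2} - -172368 - -255150 - -307800\right) + \frac{15250090133}{20395178656} = \left(455625 + 172368 + 255150 + 307800\right) + \frac{15250090133}{20395178656} = 1190943 + \frac{15250090133}{20395178656} = \frac{24289510504202741}{20395178656}$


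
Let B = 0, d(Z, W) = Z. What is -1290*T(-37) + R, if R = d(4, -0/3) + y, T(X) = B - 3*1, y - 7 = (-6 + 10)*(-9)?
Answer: 3845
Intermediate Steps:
y = -29 (y = 7 + (-6 + 10)*(-9) = 7 + 4*(-9) = 7 - 36 = -29)
T(X) = -3 (T(X) = 0 - 3*1 = 0 - 3 = -3)
R = -25 (R = 4 - 29 = -25)
-1290*T(-37) + R = -1290*(-3) - 25 = 3870 - 25 = 3845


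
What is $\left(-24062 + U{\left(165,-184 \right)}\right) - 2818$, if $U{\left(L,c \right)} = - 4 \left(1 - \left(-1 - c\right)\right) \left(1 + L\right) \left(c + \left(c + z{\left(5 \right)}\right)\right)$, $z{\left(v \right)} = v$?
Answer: $-43894704$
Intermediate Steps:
$U{\left(L,c \right)} = \left(1 + L\right) \left(-8 - 4 c\right) \left(5 + 2 c\right)$ ($U{\left(L,c \right)} = - 4 \left(1 - \left(-1 - c\right)\right) \left(1 + L\right) \left(c + \left(c + 5\right)\right) = - 4 \left(1 + \left(1 + c\right)\right) \left(1 + L\right) \left(c + \left(5 + c\right)\right) = - 4 \left(2 + c\right) \left(1 + L\right) \left(5 + 2 c\right) = \left(-8 - 4 c\right) \left(1 + L\right) \left(5 + 2 c\right) = \left(1 + L\right) \left(-8 - 4 c\right) \left(5 + 2 c\right)$)
$\left(-24062 + U{\left(165,-184 \right)}\right) - 2818 = \left(-24062 - \left(16 - 1092960 + 44960768\right)\right) - 2818 = \left(-24062 - \left(-822096 + 44689920\right)\right) - 2818 = \left(-24062 - 43867824\right) - 2818 = -43891886 - 2818 = -43894704$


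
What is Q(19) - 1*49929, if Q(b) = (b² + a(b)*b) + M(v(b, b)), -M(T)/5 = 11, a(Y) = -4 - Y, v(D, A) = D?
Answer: -50060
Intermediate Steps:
M(T) = -55 (M(T) = -5*11 = -55)
Q(b) = -55 + b² + b*(-4 - b) (Q(b) = (b² + (-4 - b)*b) - 55 = (b² + b*(-4 - b)) - 55 = -55 + b² + b*(-4 - b))
Q(19) - 1*49929 = (-55 - 4*19) - 1*49929 = (-55 - 76) - 49929 = -131 - 49929 = -50060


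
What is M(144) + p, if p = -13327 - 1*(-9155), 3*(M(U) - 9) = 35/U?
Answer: -1798381/432 ≈ -4162.9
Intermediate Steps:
M(U) = 9 + 35/(3*U) (M(U) = 9 + (35/U)/3 = 9 + 35/(3*U))
p = -4172 (p = -13327 + 9155 = -4172)
M(144) + p = (9 + (35/3)/144) - 4172 = (9 + (35/3)*(1/144)) - 4172 = (9 + 35/432) - 4172 = 3923/432 - 4172 = -1798381/432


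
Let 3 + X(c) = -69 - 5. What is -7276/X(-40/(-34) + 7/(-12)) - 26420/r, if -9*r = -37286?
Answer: 126491938/1435511 ≈ 88.116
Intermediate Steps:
r = 37286/9 (r = -⅑*(-37286) = 37286/9 ≈ 4142.9)
X(c) = -77 (X(c) = -3 + (-69 - 5) = -3 - 74 = -77)
-7276/X(-40/(-34) + 7/(-12)) - 26420/r = -7276/(-77) - 26420/37286/9 = -7276*(-1/77) - 26420*9/37286 = 7276/77 - 118890/18643 = 126491938/1435511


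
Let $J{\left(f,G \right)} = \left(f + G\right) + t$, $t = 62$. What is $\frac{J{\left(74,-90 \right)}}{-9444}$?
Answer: $- \frac{23}{4722} \approx -0.0048708$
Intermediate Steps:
$J{\left(f,G \right)} = 62 + G + f$ ($J{\left(f,G \right)} = \left(f + G\right) + 62 = \left(G + f\right) + 62 = 62 + G + f$)
$\frac{J{\left(74,-90 \right)}}{-9444} = \frac{62 - 90 + 74}{-9444} = 46 \left(- \frac{1}{9444}\right) = - \frac{23}{4722}$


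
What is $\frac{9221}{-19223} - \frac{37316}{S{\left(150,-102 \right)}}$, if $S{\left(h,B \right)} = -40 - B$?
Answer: $- \frac{358948585}{595913} \approx -602.35$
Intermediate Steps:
$\frac{9221}{-19223} - \frac{37316}{S{\left(150,-102 \right)}} = \frac{9221}{-19223} - \frac{37316}{-40 - -102} = 9221 \left(- \frac{1}{19223}\right) - \frac{37316}{-40 + 102} = - \frac{9221}{19223} - \frac{37316}{62} = - \frac{9221}{19223} - \frac{18658}{31} = - \frac{358948585}{595913}$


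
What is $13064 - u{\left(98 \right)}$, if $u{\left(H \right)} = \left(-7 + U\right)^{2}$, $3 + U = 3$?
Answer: $13015$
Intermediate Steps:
$U = 0$ ($U = -3 + 3 = 0$)
$u{\left(H \right)} = 49$ ($u{\left(H \right)} = \left(-7 + 0\right)^{2} = \left(-7\right)^{2} = 49$)
$13064 - u{\left(98 \right)} = 13064 - 49 = 13015$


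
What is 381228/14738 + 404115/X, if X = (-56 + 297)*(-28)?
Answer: -1691660163/49726012 ≈ -34.020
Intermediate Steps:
X = -6748 (X = 241*(-28) = -6748)
381228/14738 + 404115/X = 381228/14738 + 404115/(-6748) = 381228*(1/14738) + 404115*(-1/6748) = 190614/7369 - 404115/6748 = -1691660163/49726012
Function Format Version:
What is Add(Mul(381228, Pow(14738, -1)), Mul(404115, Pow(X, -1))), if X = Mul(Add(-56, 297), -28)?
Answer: Rational(-1691660163, 49726012) ≈ -34.020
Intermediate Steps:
X = -6748 (X = Mul(241, -28) = -6748)
Add(Mul(381228, Pow(14738, -1)), Mul(404115, Pow(X, -1))) = Add(Mul(381228, Pow(14738, -1)), Mul(404115, Pow(-6748, -1))) = Add(Mul(381228, Rational(1, 14738)), Mul(404115, Rational(-1, 6748))) = Add(Rational(190614, 7369), Rational(-404115, 6748)) = Rational(-1691660163, 49726012)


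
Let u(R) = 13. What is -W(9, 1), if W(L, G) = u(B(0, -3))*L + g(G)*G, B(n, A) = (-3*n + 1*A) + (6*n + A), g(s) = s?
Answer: -118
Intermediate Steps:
B(n, A) = 2*A + 3*n (B(n, A) = (-3*n + A) + (A + 6*n) = (A - 3*n) + (A + 6*n) = 2*A + 3*n)
W(L, G) = G**2 + 13*L (W(L, G) = 13*L + G*G = 13*L + G**2 = G**2 + 13*L)
-W(9, 1) = -(1**2 + 13*9) = -(1 + 117) = -1*118 = -118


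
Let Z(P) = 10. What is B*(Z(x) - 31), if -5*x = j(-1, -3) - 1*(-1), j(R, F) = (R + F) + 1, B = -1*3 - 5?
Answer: 168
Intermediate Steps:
B = -8 (B = -3 - 5 = -8)
j(R, F) = 1 + F + R (j(R, F) = (F + R) + 1 = 1 + F + R)
x = 2/5 (x = -((1 - 3 - 1) - 1*(-1))/5 = -(-3 + 1)/5 = -1/5*(-2) = 2/5 ≈ 0.40000)
B*(Z(x) - 31) = -8*(10 - 31) = -8*(-21) = 168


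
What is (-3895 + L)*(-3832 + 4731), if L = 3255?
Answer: -575360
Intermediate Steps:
(-3895 + L)*(-3832 + 4731) = (-3895 + 3255)*(-3832 + 4731) = -640*899 = -575360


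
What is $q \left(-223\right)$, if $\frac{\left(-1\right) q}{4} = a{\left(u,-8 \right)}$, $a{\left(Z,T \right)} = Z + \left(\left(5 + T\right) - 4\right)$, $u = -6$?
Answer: $-11596$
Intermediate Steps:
$a{\left(Z,T \right)} = 1 + T + Z$ ($a{\left(Z,T \right)} = Z + \left(1 + T\right) = 1 + T + Z$)
$q = 52$ ($q = - 4 \left(1 - 8 - 6\right) = \left(-4\right) \left(-13\right) = 52$)
$q \left(-223\right) = 52 \left(-223\right) = -11596$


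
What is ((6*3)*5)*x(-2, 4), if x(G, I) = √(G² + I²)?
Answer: 180*√5 ≈ 402.49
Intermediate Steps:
((6*3)*5)*x(-2, 4) = ((6*3)*5)*√((-2)² + 4²) = (18*5)*√(4 + 16) = 90*√20 = 90*(2*√5) = 180*√5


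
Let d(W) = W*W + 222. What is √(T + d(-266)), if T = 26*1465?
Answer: 2*√27267 ≈ 330.25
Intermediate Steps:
T = 38090
d(W) = 222 + W² (d(W) = W² + 222 = 222 + W²)
√(T + d(-266)) = √(38090 + (222 + (-266)²)) = √(38090 + (222 + 70756)) = √(38090 + 70978) = √109068 = 2*√27267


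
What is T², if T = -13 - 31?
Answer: 1936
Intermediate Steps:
T = -44
T² = (-44)² = 1936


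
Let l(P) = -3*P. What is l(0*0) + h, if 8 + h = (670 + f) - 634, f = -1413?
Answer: -1385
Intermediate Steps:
h = -1385 (h = -8 + ((670 - 1413) - 634) = -8 + (-743 - 634) = -8 - 1377 = -1385)
l(0*0) + h = -0*0 - 1385 = -3*0 - 1385 = 0 - 1385 = -1385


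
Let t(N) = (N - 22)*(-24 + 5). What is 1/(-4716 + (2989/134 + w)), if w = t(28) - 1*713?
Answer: -134/739773 ≈ -0.00018114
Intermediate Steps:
t(N) = 418 - 19*N (t(N) = (-22 + N)*(-19) = 418 - 19*N)
w = -827 (w = (418 - 19*28) - 1*713 = (418 - 532) - 713 = -114 - 713 = -827)
1/(-4716 + (2989/134 + w)) = 1/(-4716 + (2989/134 - 827)) = 1/(-4716 - 107829/134) = 1/(-739773/134) = -134/739773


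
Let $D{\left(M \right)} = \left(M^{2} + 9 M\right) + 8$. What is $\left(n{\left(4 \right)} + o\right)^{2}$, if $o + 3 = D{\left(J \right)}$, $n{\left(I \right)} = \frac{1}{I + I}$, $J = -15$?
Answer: $\frac{579121}{64} \approx 9048.8$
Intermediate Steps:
$D{\left(M \right)} = 8 + M^{2} + 9 M$
$n{\left(I \right)} = \frac{1}{2 I}$
$o = 95$ ($o = -3 + \left(8 + \left(-15\right)^{2} + 9 \left(-15\right)\right) = -3 + \left(8 + 225 - 135\right) = -3 + 98 = 95$)
$\left(n{\left(4 \right)} + o\right)^{2} = \left(\frac{1}{2 \cdot 4} + 95\right)^{2} = \left(\frac{1}{2} \cdot \frac{1}{4} + 95\right)^{2} = \left(\frac{1}{8} + 95\right)^{2} = \left(\frac{761}{8}\right)^{2} = \frac{579121}{64}$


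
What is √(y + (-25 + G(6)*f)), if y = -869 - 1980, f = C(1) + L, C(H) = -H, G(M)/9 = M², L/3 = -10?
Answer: I*√12918 ≈ 113.66*I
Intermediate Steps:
L = -30 (L = 3*(-10) = -30)
G(M) = 9*M²
f = -31 (f = -1*1 - 30 = -1 - 30 = -31)
y = -2849
√(y + (-25 + G(6)*f)) = √(-2849 + (-25 + (9*6²)*(-31))) = √(-2849 + (-25 + (9*36)*(-31))) = √(-2849 + (-25 + 324*(-31))) = √(-2849 + (-25 - 10044)) = √(-2849 - 10069) = √(-12918) = I*√12918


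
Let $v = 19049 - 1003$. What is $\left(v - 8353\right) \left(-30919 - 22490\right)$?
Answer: $-517693437$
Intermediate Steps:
$v = 18046$
$\left(v - 8353\right) \left(-30919 - 22490\right) = \left(18046 - 8353\right) \left(-30919 - 22490\right) = 9693 \left(-53409\right) = -517693437$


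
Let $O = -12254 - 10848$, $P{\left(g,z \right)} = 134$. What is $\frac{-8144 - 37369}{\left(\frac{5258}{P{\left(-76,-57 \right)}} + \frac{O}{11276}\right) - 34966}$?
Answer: $\frac{17192353698}{13194218251} \approx 1.303$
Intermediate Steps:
$O = -23102$
$\frac{-8144 - 37369}{\left(\frac{5258}{P{\left(-76,-57 \right)}} + \frac{O}{11276}\right) - 34966} = \frac{-8144 - 37369}{\left(\frac{5258}{134} - \frac{23102}{11276}\right) - 34966} = - \frac{45513}{\left(5258 \cdot \frac{1}{134} - \frac{11551}{5638}\right) - 34966} = - \frac{45513}{\left(\frac{2629}{67} - \frac{11551}{5638}\right) - 34966} = - \frac{45513}{\frac{14048385}{377746} - 34966} = - \frac{45513}{- \frac{13194218251}{377746}} = \left(-45513\right) \left(- \frac{377746}{13194218251}\right) = \frac{17192353698}{13194218251}$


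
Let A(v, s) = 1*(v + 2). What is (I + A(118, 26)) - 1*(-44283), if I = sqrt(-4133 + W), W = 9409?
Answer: 44403 + 2*sqrt(1319) ≈ 44476.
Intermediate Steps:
A(v, s) = 2 + v (A(v, s) = 1*(2 + v) = 2 + v)
I = 2*sqrt(1319) (I = sqrt(-4133 + 9409) = sqrt(5276) = 2*sqrt(1319) ≈ 72.636)
(I + A(118, 26)) - 1*(-44283) = (2*sqrt(1319) + (2 + 118)) - 1*(-44283) = (2*sqrt(1319) + 120) + 44283 = (120 + 2*sqrt(1319)) + 44283 = 44403 + 2*sqrt(1319)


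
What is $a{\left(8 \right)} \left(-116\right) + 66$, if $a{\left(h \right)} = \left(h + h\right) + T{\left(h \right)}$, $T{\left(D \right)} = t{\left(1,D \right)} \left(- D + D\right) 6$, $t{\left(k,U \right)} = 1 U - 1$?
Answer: $-1790$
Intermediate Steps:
$t{\left(k,U \right)} = -1 + U$ ($t{\left(k,U \right)} = U - 1 = -1 + U$)
$T{\left(D \right)} = 0$ ($T{\left(D \right)} = \left(-1 + D\right) \left(- D + D\right) 6 = \left(-1 + D\right) 0 \cdot 6 = \left(-1 + D\right) 0 = 0$)
$a{\left(h \right)} = 2 h$ ($a{\left(h \right)} = \left(h + h\right) + 0 = 2 h + 0 = 2 h$)
$a{\left(8 \right)} \left(-116\right) + 66 = 2 \cdot 8 \left(-116\right) + 66 = 16 \left(-116\right) + 66 = -1856 + 66 = -1790$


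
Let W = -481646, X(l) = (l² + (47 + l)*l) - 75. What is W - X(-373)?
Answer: -742298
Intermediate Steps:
X(l) = -75 + l² + l*(47 + l) (X(l) = (l² + l*(47 + l)) - 75 = -75 + l² + l*(47 + l))
W - X(-373) = -481646 - (-75 + 2*(-373)² + 47*(-373)) = -481646 - (-75 + 2*139129 - 17531) = -481646 - (-75 + 278258 - 17531) = -481646 - 1*260652 = -481646 - 260652 = -742298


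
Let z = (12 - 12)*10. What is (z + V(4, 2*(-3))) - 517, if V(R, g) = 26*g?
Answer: -673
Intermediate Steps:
z = 0 (z = 0*10 = 0)
(z + V(4, 2*(-3))) - 517 = (0 + 26*(2*(-3))) - 517 = (0 + 26*(-6)) - 517 = (0 - 156) - 517 = -156 - 517 = -673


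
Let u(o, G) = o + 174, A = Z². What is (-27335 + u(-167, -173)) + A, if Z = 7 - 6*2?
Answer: -27303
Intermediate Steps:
Z = -5 (Z = 7 - 12 = -5)
A = 25 (A = (-5)² = 25)
u(o, G) = 174 + o
(-27335 + u(-167, -173)) + A = (-27335 + (174 - 167)) + 25 = (-27335 + 7) + 25 = -27328 + 25 = -27303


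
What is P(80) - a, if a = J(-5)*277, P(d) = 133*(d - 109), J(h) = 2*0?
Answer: -3857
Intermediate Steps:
J(h) = 0
P(d) = -14497 + 133*d (P(d) = 133*(-109 + d) = -14497 + 133*d)
a = 0 (a = 0*277 = 0)
P(80) - a = (-14497 + 133*80) - 1*0 = (-14497 + 10640) + 0 = -3857 + 0 = -3857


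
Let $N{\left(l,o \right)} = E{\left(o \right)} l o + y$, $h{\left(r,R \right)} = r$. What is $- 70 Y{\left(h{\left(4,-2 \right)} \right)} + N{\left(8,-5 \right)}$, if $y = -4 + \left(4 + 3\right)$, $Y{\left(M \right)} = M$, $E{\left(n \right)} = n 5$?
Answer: $723$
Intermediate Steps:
$E{\left(n \right)} = 5 n$
$y = 3$ ($y = -4 + 7 = 3$)
$N{\left(l,o \right)} = 3 + 5 l o^{2}$ ($N{\left(l,o \right)} = 5 o l o + 3 = 5 l o o + 3 = 5 l o^{2} + 3 = 3 + 5 l o^{2}$)
$- 70 Y{\left(h{\left(4,-2 \right)} \right)} + N{\left(8,-5 \right)} = \left(-70\right) 4 + \left(3 + 5 \cdot 8 \left(-5\right)^{2}\right) = -280 + \left(3 + 5 \cdot 8 \cdot 25\right) = -280 + \left(3 + 1000\right) = -280 + 1003 = 723$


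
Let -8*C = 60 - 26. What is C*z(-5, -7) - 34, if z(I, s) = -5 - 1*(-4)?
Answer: -119/4 ≈ -29.750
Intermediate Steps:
z(I, s) = -1 (z(I, s) = -5 + 4 = -1)
C = -17/4 (C = -(60 - 26)/8 = -1/8*34 = -17/4 ≈ -4.2500)
C*z(-5, -7) - 34 = -17/4*(-1) - 34 = 17/4 - 34 = -119/4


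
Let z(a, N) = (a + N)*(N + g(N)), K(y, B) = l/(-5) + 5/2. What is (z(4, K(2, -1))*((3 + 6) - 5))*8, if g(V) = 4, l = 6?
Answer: 22472/25 ≈ 898.88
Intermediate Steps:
K(y, B) = 13/10 (K(y, B) = 6/(-5) + 5/2 = 6*(-1/5) + 5*(1/2) = -6/5 + 5/2 = 13/10)
z(a, N) = (4 + N)*(N + a) (z(a, N) = (a + N)*(N + 4) = (N + a)*(4 + N) = (4 + N)*(N + a))
(z(4, K(2, -1))*((3 + 6) - 5))*8 = (((13/10)**2 + 4*(13/10) + 4*4 + (13/10)*4)*((3 + 6) - 5))*8 = ((169/100 + 26/5 + 16 + 26/5)*(9 - 5))*8 = ((2809/100)*4)*8 = (2809/25)*8 = 22472/25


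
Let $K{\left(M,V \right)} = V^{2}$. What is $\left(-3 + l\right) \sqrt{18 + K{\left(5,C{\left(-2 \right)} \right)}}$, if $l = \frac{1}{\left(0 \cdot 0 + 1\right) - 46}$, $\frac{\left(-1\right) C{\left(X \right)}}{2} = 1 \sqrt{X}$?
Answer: $- \frac{136 \sqrt{10}}{45} \approx -9.5571$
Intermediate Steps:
$C{\left(X \right)} = - 2 \sqrt{X}$ ($C{\left(X \right)} = - 2 \cdot 1 \sqrt{X} = - 2 \sqrt{X}$)
$l = - \frac{1}{45}$ ($l = \frac{1}{\left(0 + 1\right) - 46} = \frac{1}{1 - 46} = \frac{1}{-45} = - \frac{1}{45} \approx -0.022222$)
$\left(-3 + l\right) \sqrt{18 + K{\left(5,C{\left(-2 \right)} \right)}} = \left(-3 - \frac{1}{45}\right) \sqrt{18 + \left(- 2 \sqrt{-2}\right)^{2}} = - \frac{136 \sqrt{18 + \left(- 2 i \sqrt{2}\right)^{2}}}{45} = - \frac{136 \sqrt{18 - 8}}{45} = - \frac{136 \sqrt{10}}{45}$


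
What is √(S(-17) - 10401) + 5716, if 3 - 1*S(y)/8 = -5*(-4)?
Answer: 5716 + I*√10537 ≈ 5716.0 + 102.65*I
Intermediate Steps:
S(y) = -136 (S(y) = 24 - (-40)*(-4) = 24 - 8*20 = 24 - 160 = -136)
√(S(-17) - 10401) + 5716 = √(-136 - 10401) + 5716 = √(-10537) + 5716 = I*√10537 + 5716 = 5716 + I*√10537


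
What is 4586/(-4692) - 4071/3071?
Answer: -16592369/7204566 ≈ -2.3030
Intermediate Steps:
4586/(-4692) - 4071/3071 = 4586*(-1/4692) - 4071*1/3071 = -2293/2346 - 4071/3071 = -16592369/7204566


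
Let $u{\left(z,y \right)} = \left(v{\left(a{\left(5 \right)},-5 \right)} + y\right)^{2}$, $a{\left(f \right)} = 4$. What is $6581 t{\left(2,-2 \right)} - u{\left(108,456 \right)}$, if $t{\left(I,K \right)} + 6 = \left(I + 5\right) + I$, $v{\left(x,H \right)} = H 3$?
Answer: $-174738$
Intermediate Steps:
$v{\left(x,H \right)} = 3 H$
$u{\left(z,y \right)} = \left(-15 + y\right)^{2}$ ($u{\left(z,y \right)} = \left(3 \left(-5\right) + y\right)^{2} = \left(-15 + y\right)^{2}$)
$t{\left(I,K \right)} = -1 + 2 I$ ($t{\left(I,K \right)} = -6 + \left(\left(I + 5\right) + I\right) = -6 + \left(\left(5 + I\right) + I\right) = -6 + \left(5 + 2 I\right) = -1 + 2 I$)
$6581 t{\left(2,-2 \right)} - u{\left(108,456 \right)} = 6581 \left(-1 + 2 \cdot 2\right) - \left(-15 + 456\right)^{2} = 6581 \left(-1 + 4\right) - 441^{2} = 6581 \cdot 3 - 194481 = 19743 - 194481 = -174738$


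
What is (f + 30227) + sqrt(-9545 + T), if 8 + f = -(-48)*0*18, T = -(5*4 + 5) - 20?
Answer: 30219 + I*sqrt(9590) ≈ 30219.0 + 97.929*I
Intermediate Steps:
T = -45 (T = -(20 + 5) - 20 = -1*25 - 20 = -25 - 20 = -45)
f = -8 (f = -8 - (-48)*0*18 = -8 - 12*0*18 = -8 + 0*18 = -8 + 0 = -8)
(f + 30227) + sqrt(-9545 + T) = (-8 + 30227) + sqrt(-9545 - 45) = 30219 + sqrt(-9590) = 30219 + I*sqrt(9590)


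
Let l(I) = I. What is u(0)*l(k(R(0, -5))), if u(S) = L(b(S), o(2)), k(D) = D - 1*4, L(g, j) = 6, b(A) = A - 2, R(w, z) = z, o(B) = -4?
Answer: -54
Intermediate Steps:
b(A) = -2 + A
k(D) = -4 + D (k(D) = D - 4 = -4 + D)
u(S) = 6
u(0)*l(k(R(0, -5))) = 6*(-4 - 5) = 6*(-9) = -54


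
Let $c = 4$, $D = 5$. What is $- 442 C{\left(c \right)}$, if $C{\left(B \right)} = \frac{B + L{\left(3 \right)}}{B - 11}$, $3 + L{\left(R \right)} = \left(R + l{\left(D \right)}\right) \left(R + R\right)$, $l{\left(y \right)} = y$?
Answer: $3094$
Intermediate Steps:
$L{\left(R \right)} = -3 + 2 R \left(5 + R\right)$ ($L{\left(R \right)} = -3 + \left(R + 5\right) \left(R + R\right) = -3 + \left(5 + R\right) 2 R = -3 + 2 R \left(5 + R\right)$)
$C{\left(B \right)} = \frac{45 + B}{-11 + B}$ ($C{\left(B \right)} = \frac{B + \left(-3 + 2 \cdot 3^{2} + 10 \cdot 3\right)}{B - 11} = \frac{B + \left(-3 + 2 \cdot 9 + 30\right)}{-11 + B} = \frac{B + \left(-3 + 18 + 30\right)}{-11 + B} = \frac{B + 45}{-11 + B} = \frac{45 + B}{-11 + B}$)
$- 442 C{\left(c \right)} = - 442 \frac{45 + 4}{-11 + 4} = - 442 \frac{1}{-7} \cdot 49 = - 442 \left(\left(- \frac{1}{7}\right) 49\right) = \left(-442\right) \left(-7\right) = 3094$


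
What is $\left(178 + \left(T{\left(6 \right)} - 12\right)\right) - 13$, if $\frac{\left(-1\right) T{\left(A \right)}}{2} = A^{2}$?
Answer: $81$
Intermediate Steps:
$T{\left(A \right)} = - 2 A^{2}$
$\left(178 + \left(T{\left(6 \right)} - 12\right)\right) - 13 = \left(178 - \left(12 + 2 \cdot 6^{2}\right)\right) - 13 = \left(178 - 84\right) - 13 = 94 - 13 = 81$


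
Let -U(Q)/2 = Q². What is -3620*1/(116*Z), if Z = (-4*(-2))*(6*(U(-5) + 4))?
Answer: 905/64032 ≈ 0.014134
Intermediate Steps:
U(Q) = -2*Q²
Z = -2208 (Z = (-4*(-2))*(6*(-2*(-5)² + 4)) = 8*(6*(-2*25 + 4)) = 8*(6*(-50 + 4)) = 8*(6*(-46)) = 8*(-276) = -2208)
-3620*1/(116*Z) = -3620/((-2208*116)) = -3620/(-256128) = -3620*(-1/256128) = 905/64032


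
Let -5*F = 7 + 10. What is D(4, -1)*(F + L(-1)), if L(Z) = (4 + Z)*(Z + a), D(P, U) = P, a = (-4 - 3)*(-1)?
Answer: 292/5 ≈ 58.400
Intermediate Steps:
a = 7 (a = -7*(-1) = 7)
L(Z) = (4 + Z)*(7 + Z) (L(Z) = (4 + Z)*(Z + 7) = (4 + Z)*(7 + Z))
F = -17/5 (F = -(7 + 10)/5 = -⅕*17 = -17/5 ≈ -3.4000)
D(4, -1)*(F + L(-1)) = 4*(-17/5 + (28 + (-1)² + 11*(-1))) = 4*(-17/5 + (28 + 1 - 11)) = 4*(-17/5 + 18) = 4*(73/5) = 292/5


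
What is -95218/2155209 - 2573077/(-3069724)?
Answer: 44144754019/55595771364 ≈ 0.79403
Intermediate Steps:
-95218/2155209 - 2573077/(-3069724) = -95218*1/2155209 - 2573077*(-1/3069724) = -95218/2155209 + 2573077/3069724 = 44144754019/55595771364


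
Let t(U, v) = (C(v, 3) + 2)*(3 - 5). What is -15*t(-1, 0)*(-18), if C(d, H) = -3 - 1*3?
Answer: 2160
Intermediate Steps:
C(d, H) = -6 (C(d, H) = -3 - 3 = -6)
t(U, v) = 8 (t(U, v) = (-6 + 2)*(3 - 5) = -4*(-2) = 8)
-15*t(-1, 0)*(-18) = -15*8*(-18) = -120*(-18) = 2160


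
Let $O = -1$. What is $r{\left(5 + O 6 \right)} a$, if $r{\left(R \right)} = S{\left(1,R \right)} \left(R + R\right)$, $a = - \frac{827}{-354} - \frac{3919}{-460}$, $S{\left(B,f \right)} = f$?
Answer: $\frac{883873}{40710} \approx 21.711$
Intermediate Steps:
$a = \frac{883873}{81420}$ ($a = \left(-827\right) \left(- \frac{1}{354}\right) - - \frac{3919}{460} = \frac{827}{354} + \frac{3919}{460} = \frac{883873}{81420} \approx 10.856$)
$r{\left(R \right)} = 2 R^{2}$ ($r{\left(R \right)} = R \left(R + R\right) = R 2 R = 2 R^{2}$)
$r{\left(5 + O 6 \right)} a = 2 \left(5 - 6\right)^{2} \cdot \frac{883873}{81420} = 2 \left(-1\right)^{2} \cdot \frac{883873}{81420} = 2 \cdot 1 \cdot \frac{883873}{81420} = 2 \cdot \frac{883873}{81420} = \frac{883873}{40710}$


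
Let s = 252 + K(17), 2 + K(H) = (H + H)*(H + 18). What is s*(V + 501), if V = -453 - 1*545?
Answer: -715680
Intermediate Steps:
K(H) = -2 + 2*H*(18 + H) (K(H) = -2 + (H + H)*(H + 18) = -2 + (2*H)*(18 + H) = -2 + 2*H*(18 + H))
V = -998 (V = -453 - 545 = -998)
s = 1440 (s = 252 + (-2 + 2*17**2 + 36*17) = 252 + (-2 + 2*289 + 612) = 252 + (-2 + 578 + 612) = 252 + 1188 = 1440)
s*(V + 501) = 1440*(-998 + 501) = 1440*(-497) = -715680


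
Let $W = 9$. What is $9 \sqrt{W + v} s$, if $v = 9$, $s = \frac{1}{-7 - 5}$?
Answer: $- \frac{9 \sqrt{2}}{4} \approx -3.182$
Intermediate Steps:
$s = - \frac{1}{12}$ ($s = \frac{1}{-12} = - \frac{1}{12} \approx -0.083333$)
$9 \sqrt{W + v} s = 9 \sqrt{9 + 9} \left(- \frac{1}{12}\right) = 9 \sqrt{18} \left(- \frac{1}{12}\right) = 9 \cdot 3 \sqrt{2} \left(- \frac{1}{12}\right) = 27 \sqrt{2} \left(- \frac{1}{12}\right) = - \frac{9 \sqrt{2}}{4}$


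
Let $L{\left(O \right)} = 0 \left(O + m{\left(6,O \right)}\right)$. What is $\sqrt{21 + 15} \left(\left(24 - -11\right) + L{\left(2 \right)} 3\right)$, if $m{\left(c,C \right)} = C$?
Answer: $210$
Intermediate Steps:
$L{\left(O \right)} = 0$ ($L{\left(O \right)} = 0 \left(O + O\right) = 0 \cdot 2 O = 0$)
$\sqrt{21 + 15} \left(\left(24 - -11\right) + L{\left(2 \right)} 3\right) = \sqrt{21 + 15} \left(\left(24 - -11\right) + 0 \cdot 3\right) = \sqrt{36} \left(\left(24 + 11\right) + 0\right) = 6 \left(35 + 0\right) = 6 \cdot 35 = 210$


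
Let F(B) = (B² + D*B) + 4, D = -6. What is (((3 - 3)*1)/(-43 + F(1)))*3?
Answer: 0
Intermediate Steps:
F(B) = 4 + B² - 6*B (F(B) = (B² - 6*B) + 4 = 4 + B² - 6*B)
(((3 - 3)*1)/(-43 + F(1)))*3 = (((3 - 3)*1)/(-43 + (4 + 1² - 6*1)))*3 = ((0*1)/(-43 + (4 + 1 - 6)))*3 = (0/(-43 - 1))*3 = (0/(-44))*3 = (0*(-1/44))*3 = 0*3 = 0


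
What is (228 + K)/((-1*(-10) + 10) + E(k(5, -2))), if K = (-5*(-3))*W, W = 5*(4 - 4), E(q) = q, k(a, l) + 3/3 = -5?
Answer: 114/7 ≈ 16.286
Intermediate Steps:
k(a, l) = -6 (k(a, l) = -1 - 5 = -6)
W = 0 (W = 5*0 = 0)
K = 0 (K = -5*(-3)*0 = 15*0 = 0)
(228 + K)/((-1*(-10) + 10) + E(k(5, -2))) = (228 + 0)/((-1*(-10) + 10) - 6) = 228/((10 + 10) - 6) = 228/(20 - 6) = 228/14 = 228*(1/14) = 114/7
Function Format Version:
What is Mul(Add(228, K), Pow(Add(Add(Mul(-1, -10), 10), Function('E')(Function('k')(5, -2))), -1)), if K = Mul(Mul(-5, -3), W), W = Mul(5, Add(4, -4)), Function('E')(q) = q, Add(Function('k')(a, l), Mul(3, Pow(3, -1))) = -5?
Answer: Rational(114, 7) ≈ 16.286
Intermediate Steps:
Function('k')(a, l) = -6 (Function('k')(a, l) = Add(-1, -5) = -6)
W = 0 (W = Mul(5, 0) = 0)
K = 0 (K = Mul(Mul(-5, -3), 0) = Mul(15, 0) = 0)
Mul(Add(228, K), Pow(Add(Add(Mul(-1, -10), 10), Function('E')(Function('k')(5, -2))), -1)) = Mul(Add(228, 0), Pow(Add(Add(Mul(-1, -10), 10), -6), -1)) = Mul(228, Pow(Add(Add(10, 10), -6), -1)) = Mul(228, Pow(Add(20, -6), -1)) = Mul(228, Pow(14, -1)) = Mul(228, Rational(1, 14)) = Rational(114, 7)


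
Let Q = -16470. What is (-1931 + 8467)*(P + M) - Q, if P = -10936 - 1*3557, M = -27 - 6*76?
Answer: -97866666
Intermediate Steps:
M = -483 (M = -27 - 456 = -483)
P = -14493 (P = -10936 - 3557 = -14493)
(-1931 + 8467)*(P + M) - Q = (-1931 + 8467)*(-14493 - 483) - 1*(-16470) = 6536*(-14976) + 16470 = -97883136 + 16470 = -97866666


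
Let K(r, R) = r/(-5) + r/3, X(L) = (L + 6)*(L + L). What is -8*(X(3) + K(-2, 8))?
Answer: -6448/15 ≈ -429.87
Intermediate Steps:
X(L) = 2*L*(6 + L) (X(L) = (6 + L)*(2*L) = 2*L*(6 + L))
K(r, R) = 2*r/15 (K(r, R) = r*(-⅕) + r*(⅓) = -r/5 + r/3 = 2*r/15)
-8*(X(3) + K(-2, 8)) = -8*(2*3*(6 + 3) + (2/15)*(-2)) = -8*(2*3*9 - 4/15) = -8*(54 - 4/15) = -8*806/15 = -6448/15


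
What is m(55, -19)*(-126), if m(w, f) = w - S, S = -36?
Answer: -11466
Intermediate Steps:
m(w, f) = 36 + w (m(w, f) = w - 1*(-36) = w + 36 = 36 + w)
m(55, -19)*(-126) = (36 + 55)*(-126) = 91*(-126) = -11466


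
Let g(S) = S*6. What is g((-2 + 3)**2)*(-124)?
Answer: -744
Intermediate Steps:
g(S) = 6*S
g((-2 + 3)**2)*(-124) = (6*(-2 + 3)**2)*(-124) = (6*1**2)*(-124) = (6*1)*(-124) = 6*(-124) = -744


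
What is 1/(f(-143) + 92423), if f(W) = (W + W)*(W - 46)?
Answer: 1/146477 ≈ 6.8270e-6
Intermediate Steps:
f(W) = 2*W*(-46 + W) (f(W) = (2*W)*(-46 + W) = 2*W*(-46 + W))
1/(f(-143) + 92423) = 1/(2*(-143)*(-46 - 143) + 92423) = 1/(2*(-143)*(-189) + 92423) = 1/(54054 + 92423) = 1/146477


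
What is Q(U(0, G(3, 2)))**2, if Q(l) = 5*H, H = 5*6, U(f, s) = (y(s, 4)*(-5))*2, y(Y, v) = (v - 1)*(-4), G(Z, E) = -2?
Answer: 22500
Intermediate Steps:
y(Y, v) = 4 - 4*v (y(Y, v) = (-1 + v)*(-4) = 4 - 4*v)
U(f, s) = 120 (U(f, s) = ((4 - 4*4)*(-5))*2 = ((4 - 16)*(-5))*2 = -12*(-5)*2 = 60*2 = 120)
H = 30
Q(l) = 150 (Q(l) = 5*30 = 150)
Q(U(0, G(3, 2)))**2 = 150**2 = 22500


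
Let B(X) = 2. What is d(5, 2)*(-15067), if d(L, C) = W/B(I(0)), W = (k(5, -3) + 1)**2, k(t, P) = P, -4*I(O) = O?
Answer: -30134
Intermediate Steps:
I(O) = -O/4
W = 4 (W = (-3 + 1)**2 = (-2)**2 = 4)
d(L, C) = 2 (d(L, C) = 4/2 = 4*(1/2) = 2)
d(5, 2)*(-15067) = 2*(-15067) = -30134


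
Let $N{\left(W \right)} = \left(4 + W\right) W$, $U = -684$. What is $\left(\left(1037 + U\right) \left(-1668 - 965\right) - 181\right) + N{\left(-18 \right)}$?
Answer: $-929378$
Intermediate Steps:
$N{\left(W \right)} = W \left(4 + W\right)$
$\left(\left(1037 + U\right) \left(-1668 - 965\right) - 181\right) + N{\left(-18 \right)} = \left(\left(1037 - 684\right) \left(-1668 - 965\right) - 181\right) - 18 \left(4 - 18\right) = \left(353 \left(-2633\right) - 181\right) - -252 = \left(-929449 - 181\right) + 252 = -929630 + 252 = -929378$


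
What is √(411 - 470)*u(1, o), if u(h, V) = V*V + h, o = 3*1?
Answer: 10*I*√59 ≈ 76.811*I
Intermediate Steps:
o = 3
u(h, V) = h + V² (u(h, V) = V² + h = h + V²)
√(411 - 470)*u(1, o) = √(411 - 470)*(1 + 3²) = √(-59)*(1 + 9) = (I*√59)*10 = 10*I*√59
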